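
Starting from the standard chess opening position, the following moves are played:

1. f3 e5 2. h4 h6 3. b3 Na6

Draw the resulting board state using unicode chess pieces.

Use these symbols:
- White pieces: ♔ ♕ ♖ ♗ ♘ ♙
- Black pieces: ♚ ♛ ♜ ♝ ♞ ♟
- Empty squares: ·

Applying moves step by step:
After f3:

♜ ♞ ♝ ♛ ♚ ♝ ♞ ♜
♟ ♟ ♟ ♟ ♟ ♟ ♟ ♟
· · · · · · · ·
· · · · · · · ·
· · · · · · · ·
· · · · · ♙ · ·
♙ ♙ ♙ ♙ ♙ · ♙ ♙
♖ ♘ ♗ ♕ ♔ ♗ ♘ ♖


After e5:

♜ ♞ ♝ ♛ ♚ ♝ ♞ ♜
♟ ♟ ♟ ♟ · ♟ ♟ ♟
· · · · · · · ·
· · · · ♟ · · ·
· · · · · · · ·
· · · · · ♙ · ·
♙ ♙ ♙ ♙ ♙ · ♙ ♙
♖ ♘ ♗ ♕ ♔ ♗ ♘ ♖


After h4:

♜ ♞ ♝ ♛ ♚ ♝ ♞ ♜
♟ ♟ ♟ ♟ · ♟ ♟ ♟
· · · · · · · ·
· · · · ♟ · · ·
· · · · · · · ♙
· · · · · ♙ · ·
♙ ♙ ♙ ♙ ♙ · ♙ ·
♖ ♘ ♗ ♕ ♔ ♗ ♘ ♖


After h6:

♜ ♞ ♝ ♛ ♚ ♝ ♞ ♜
♟ ♟ ♟ ♟ · ♟ ♟ ·
· · · · · · · ♟
· · · · ♟ · · ·
· · · · · · · ♙
· · · · · ♙ · ·
♙ ♙ ♙ ♙ ♙ · ♙ ·
♖ ♘ ♗ ♕ ♔ ♗ ♘ ♖


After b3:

♜ ♞ ♝ ♛ ♚ ♝ ♞ ♜
♟ ♟ ♟ ♟ · ♟ ♟ ·
· · · · · · · ♟
· · · · ♟ · · ·
· · · · · · · ♙
· ♙ · · · ♙ · ·
♙ · ♙ ♙ ♙ · ♙ ·
♖ ♘ ♗ ♕ ♔ ♗ ♘ ♖


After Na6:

♜ · ♝ ♛ ♚ ♝ ♞ ♜
♟ ♟ ♟ ♟ · ♟ ♟ ·
♞ · · · · · · ♟
· · · · ♟ · · ·
· · · · · · · ♙
· ♙ · · · ♙ · ·
♙ · ♙ ♙ ♙ · ♙ ·
♖ ♘ ♗ ♕ ♔ ♗ ♘ ♖



  a b c d e f g h
  ─────────────────
8│♜ · ♝ ♛ ♚ ♝ ♞ ♜│8
7│♟ ♟ ♟ ♟ · ♟ ♟ ·│7
6│♞ · · · · · · ♟│6
5│· · · · ♟ · · ·│5
4│· · · · · · · ♙│4
3│· ♙ · · · ♙ · ·│3
2│♙ · ♙ ♙ ♙ · ♙ ·│2
1│♖ ♘ ♗ ♕ ♔ ♗ ♘ ♖│1
  ─────────────────
  a b c d e f g h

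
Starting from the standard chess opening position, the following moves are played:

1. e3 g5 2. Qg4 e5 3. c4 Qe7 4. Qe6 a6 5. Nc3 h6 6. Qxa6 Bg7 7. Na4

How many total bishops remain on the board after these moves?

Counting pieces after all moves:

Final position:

  a b c d e f g h
  ─────────────────
8│♜ ♞ ♝ · ♚ · ♞ ♜│8
7│· ♟ ♟ ♟ ♛ ♟ ♝ ·│7
6│♕ · · · · · · ♟│6
5│· · · · ♟ · ♟ ·│5
4│♘ · ♙ · · · · ·│4
3│· · · · ♙ · · ·│3
2│♙ ♙ · ♙ · ♙ ♙ ♙│2
1│♖ · ♗ · ♔ ♗ ♘ ♖│1
  ─────────────────
  a b c d e f g h


4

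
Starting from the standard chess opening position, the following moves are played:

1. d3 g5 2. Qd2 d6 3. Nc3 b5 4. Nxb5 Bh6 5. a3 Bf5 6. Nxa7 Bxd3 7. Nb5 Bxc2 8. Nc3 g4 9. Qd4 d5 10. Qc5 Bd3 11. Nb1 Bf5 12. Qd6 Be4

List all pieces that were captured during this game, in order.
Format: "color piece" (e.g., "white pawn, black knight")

Tracking captures:
  Nxb5: captured black pawn
  Nxa7: captured black pawn
  Bxd3: captured white pawn
  Bxc2: captured white pawn

black pawn, black pawn, white pawn, white pawn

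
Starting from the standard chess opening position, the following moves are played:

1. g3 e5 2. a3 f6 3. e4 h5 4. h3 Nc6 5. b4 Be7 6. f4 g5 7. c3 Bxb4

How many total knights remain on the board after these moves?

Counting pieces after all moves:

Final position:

  a b c d e f g h
  ─────────────────
8│♜ · ♝ ♛ ♚ · ♞ ♜│8
7│♟ ♟ ♟ ♟ · · · ·│7
6│· · ♞ · · ♟ · ·│6
5│· · · · ♟ · ♟ ♟│5
4│· ♝ · · ♙ ♙ · ·│4
3│♙ · ♙ · · · ♙ ♙│3
2│· · · ♙ · · · ·│2
1│♖ ♘ ♗ ♕ ♔ ♗ ♘ ♖│1
  ─────────────────
  a b c d e f g h


4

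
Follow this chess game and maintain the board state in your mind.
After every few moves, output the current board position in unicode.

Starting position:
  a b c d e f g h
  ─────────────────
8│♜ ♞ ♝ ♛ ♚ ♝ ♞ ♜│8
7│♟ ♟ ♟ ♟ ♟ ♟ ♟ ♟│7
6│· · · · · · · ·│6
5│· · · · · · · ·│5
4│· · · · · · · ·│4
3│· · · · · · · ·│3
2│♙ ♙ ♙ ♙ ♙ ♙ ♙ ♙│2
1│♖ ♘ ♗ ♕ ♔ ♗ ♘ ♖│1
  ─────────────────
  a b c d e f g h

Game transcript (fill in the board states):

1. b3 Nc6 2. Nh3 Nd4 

  a b c d e f g h
  ─────────────────
8│♜ · ♝ ♛ ♚ ♝ ♞ ♜│8
7│♟ ♟ ♟ ♟ ♟ ♟ ♟ ♟│7
6│· · · · · · · ·│6
5│· · · · · · · ·│5
4│· · · ♞ · · · ·│4
3│· ♙ · · · · · ♘│3
2│♙ · ♙ ♙ ♙ ♙ ♙ ♙│2
1│♖ ♘ ♗ ♕ ♔ ♗ · ♖│1
  ─────────────────
  a b c d e f g h

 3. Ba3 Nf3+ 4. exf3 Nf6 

  a b c d e f g h
  ─────────────────
8│♜ · ♝ ♛ ♚ ♝ · ♜│8
7│♟ ♟ ♟ ♟ ♟ ♟ ♟ ♟│7
6│· · · · · ♞ · ·│6
5│· · · · · · · ·│5
4│· · · · · · · ·│4
3│♗ ♙ · · · ♙ · ♘│3
2│♙ · ♙ ♙ · ♙ ♙ ♙│2
1│♖ ♘ · ♕ ♔ ♗ · ♖│1
  ─────────────────
  a b c d e f g h

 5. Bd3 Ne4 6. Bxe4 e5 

  a b c d e f g h
  ─────────────────
8│♜ · ♝ ♛ ♚ ♝ · ♜│8
7│♟ ♟ ♟ ♟ · ♟ ♟ ♟│7
6│· · · · · · · ·│6
5│· · · · ♟ · · ·│5
4│· · · · ♗ · · ·│4
3│♗ ♙ · · · ♙ · ♘│3
2│♙ · ♙ ♙ · ♙ ♙ ♙│2
1│♖ ♘ · ♕ ♔ · · ♖│1
  ─────────────────
  a b c d e f g h

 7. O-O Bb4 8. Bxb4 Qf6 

  a b c d e f g h
  ─────────────────
8│♜ · ♝ · ♚ · · ♜│8
7│♟ ♟ ♟ ♟ · ♟ ♟ ♟│7
6│· · · · · ♛ · ·│6
5│· · · · ♟ · · ·│5
4│· ♗ · · ♗ · · ·│4
3│· ♙ · · · ♙ · ♘│3
2│♙ · ♙ ♙ · ♙ ♙ ♙│2
1│♖ ♘ · ♕ · ♖ ♔ ·│1
  ─────────────────
  a b c d e f g h

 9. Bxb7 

  a b c d e f g h
  ─────────────────
8│♜ · ♝ · ♚ · · ♜│8
7│♟ ♗ ♟ ♟ · ♟ ♟ ♟│7
6│· · · · · ♛ · ·│6
5│· · · · ♟ · · ·│5
4│· ♗ · · · · · ·│4
3│· ♙ · · · ♙ · ♘│3
2│♙ · ♙ ♙ · ♙ ♙ ♙│2
1│♖ ♘ · ♕ · ♖ ♔ ·│1
  ─────────────────
  a b c d e f g h


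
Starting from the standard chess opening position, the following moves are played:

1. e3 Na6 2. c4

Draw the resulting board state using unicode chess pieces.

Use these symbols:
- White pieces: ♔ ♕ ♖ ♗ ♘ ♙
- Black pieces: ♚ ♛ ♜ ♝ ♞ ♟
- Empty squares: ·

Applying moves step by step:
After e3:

♜ ♞ ♝ ♛ ♚ ♝ ♞ ♜
♟ ♟ ♟ ♟ ♟ ♟ ♟ ♟
· · · · · · · ·
· · · · · · · ·
· · · · · · · ·
· · · · ♙ · · ·
♙ ♙ ♙ ♙ · ♙ ♙ ♙
♖ ♘ ♗ ♕ ♔ ♗ ♘ ♖


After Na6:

♜ · ♝ ♛ ♚ ♝ ♞ ♜
♟ ♟ ♟ ♟ ♟ ♟ ♟ ♟
♞ · · · · · · ·
· · · · · · · ·
· · · · · · · ·
· · · · ♙ · · ·
♙ ♙ ♙ ♙ · ♙ ♙ ♙
♖ ♘ ♗ ♕ ♔ ♗ ♘ ♖


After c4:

♜ · ♝ ♛ ♚ ♝ ♞ ♜
♟ ♟ ♟ ♟ ♟ ♟ ♟ ♟
♞ · · · · · · ·
· · · · · · · ·
· · ♙ · · · · ·
· · · · ♙ · · ·
♙ ♙ · ♙ · ♙ ♙ ♙
♖ ♘ ♗ ♕ ♔ ♗ ♘ ♖



  a b c d e f g h
  ─────────────────
8│♜ · ♝ ♛ ♚ ♝ ♞ ♜│8
7│♟ ♟ ♟ ♟ ♟ ♟ ♟ ♟│7
6│♞ · · · · · · ·│6
5│· · · · · · · ·│5
4│· · ♙ · · · · ·│4
3│· · · · ♙ · · ·│3
2│♙ ♙ · ♙ · ♙ ♙ ♙│2
1│♖ ♘ ♗ ♕ ♔ ♗ ♘ ♖│1
  ─────────────────
  a b c d e f g h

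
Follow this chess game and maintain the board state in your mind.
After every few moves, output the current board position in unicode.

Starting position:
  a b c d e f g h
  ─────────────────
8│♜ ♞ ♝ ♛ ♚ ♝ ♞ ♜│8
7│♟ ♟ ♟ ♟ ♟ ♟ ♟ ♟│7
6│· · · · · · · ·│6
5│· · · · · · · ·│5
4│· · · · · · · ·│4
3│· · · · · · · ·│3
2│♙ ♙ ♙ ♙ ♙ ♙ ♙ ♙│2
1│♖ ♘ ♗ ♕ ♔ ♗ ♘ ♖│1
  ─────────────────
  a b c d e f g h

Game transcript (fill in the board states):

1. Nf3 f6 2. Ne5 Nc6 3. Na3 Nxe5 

  a b c d e f g h
  ─────────────────
8│♜ · ♝ ♛ ♚ ♝ ♞ ♜│8
7│♟ ♟ ♟ ♟ ♟ · ♟ ♟│7
6│· · · · · ♟ · ·│6
5│· · · · ♞ · · ·│5
4│· · · · · · · ·│4
3│♘ · · · · · · ·│3
2│♙ ♙ ♙ ♙ ♙ ♙ ♙ ♙│2
1│♖ · ♗ ♕ ♔ ♗ · ♖│1
  ─────────────────
  a b c d e f g h

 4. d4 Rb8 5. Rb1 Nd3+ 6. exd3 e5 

  a b c d e f g h
  ─────────────────
8│· ♜ ♝ ♛ ♚ ♝ ♞ ♜│8
7│♟ ♟ ♟ ♟ · · ♟ ♟│7
6│· · · · · ♟ · ·│6
5│· · · · ♟ · · ·│5
4│· · · ♙ · · · ·│4
3│♘ · · ♙ · · · ·│3
2│♙ ♙ ♙ · · ♙ ♙ ♙│2
1│· ♖ ♗ ♕ ♔ ♗ · ♖│1
  ─────────────────
  a b c d e f g h

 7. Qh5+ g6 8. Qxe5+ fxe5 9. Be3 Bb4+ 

  a b c d e f g h
  ─────────────────
8│· ♜ ♝ ♛ ♚ · ♞ ♜│8
7│♟ ♟ ♟ ♟ · · · ♟│7
6│· · · · · · ♟ ·│6
5│· · · · ♟ · · ·│5
4│· ♝ · ♙ · · · ·│4
3│♘ · · ♙ ♗ · · ·│3
2│♙ ♙ ♙ · · ♙ ♙ ♙│2
1│· ♖ · · ♔ ♗ · ♖│1
  ─────────────────
  a b c d e f g h

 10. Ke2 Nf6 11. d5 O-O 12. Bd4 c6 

  a b c d e f g h
  ─────────────────
8│· ♜ ♝ ♛ · ♜ ♚ ·│8
7│♟ ♟ · ♟ · · · ♟│7
6│· · ♟ · · ♞ ♟ ·│6
5│· · · ♙ ♟ · · ·│5
4│· ♝ · ♗ · · · ·│4
3│♘ · · ♙ · · · ·│3
2│♙ ♙ ♙ · ♔ ♙ ♙ ♙│2
1│· ♖ · · · ♗ · ♖│1
  ─────────────────
  a b c d e f g h

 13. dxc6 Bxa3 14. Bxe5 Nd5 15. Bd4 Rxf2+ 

  a b c d e f g h
  ─────────────────
8│· ♜ ♝ ♛ · · ♚ ·│8
7│♟ ♟ · ♟ · · · ♟│7
6│· · ♙ · · · ♟ ·│6
5│· · · ♞ · · · ·│5
4│· · · ♗ · · · ·│4
3│♝ · · ♙ · · · ·│3
2│♙ ♙ ♙ · ♔ ♜ ♙ ♙│2
1│· ♖ · · · ♗ · ♖│1
  ─────────────────
  a b c d e f g h



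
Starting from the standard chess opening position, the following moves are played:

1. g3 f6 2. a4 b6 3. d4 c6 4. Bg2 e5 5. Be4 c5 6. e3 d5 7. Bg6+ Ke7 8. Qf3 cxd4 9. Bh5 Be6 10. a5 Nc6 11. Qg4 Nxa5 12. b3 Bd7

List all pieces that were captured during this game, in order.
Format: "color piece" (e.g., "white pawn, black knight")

Tracking captures:
  cxd4: captured white pawn
  Nxa5: captured white pawn

white pawn, white pawn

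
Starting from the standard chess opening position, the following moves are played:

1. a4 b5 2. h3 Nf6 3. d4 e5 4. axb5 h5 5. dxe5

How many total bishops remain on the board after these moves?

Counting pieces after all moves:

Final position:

  a b c d e f g h
  ─────────────────
8│♜ ♞ ♝ ♛ ♚ ♝ · ♜│8
7│♟ · ♟ ♟ · ♟ ♟ ·│7
6│· · · · · ♞ · ·│6
5│· ♙ · · ♙ · · ♟│5
4│· · · · · · · ·│4
3│· · · · · · · ♙│3
2│· ♙ ♙ · ♙ ♙ ♙ ·│2
1│♖ ♘ ♗ ♕ ♔ ♗ ♘ ♖│1
  ─────────────────
  a b c d e f g h


4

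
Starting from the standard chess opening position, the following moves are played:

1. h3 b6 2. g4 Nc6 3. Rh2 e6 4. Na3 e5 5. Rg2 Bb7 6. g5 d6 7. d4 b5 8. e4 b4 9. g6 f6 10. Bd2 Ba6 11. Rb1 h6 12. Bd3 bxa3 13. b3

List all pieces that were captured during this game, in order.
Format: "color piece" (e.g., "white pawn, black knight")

Tracking captures:
  bxa3: captured white knight

white knight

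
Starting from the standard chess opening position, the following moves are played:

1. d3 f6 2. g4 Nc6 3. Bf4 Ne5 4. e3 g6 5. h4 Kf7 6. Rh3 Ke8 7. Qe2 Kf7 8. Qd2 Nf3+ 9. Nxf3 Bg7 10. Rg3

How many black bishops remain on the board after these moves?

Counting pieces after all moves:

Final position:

  a b c d e f g h
  ─────────────────
8│♜ · ♝ ♛ · · ♞ ♜│8
7│♟ ♟ ♟ ♟ ♟ ♚ ♝ ♟│7
6│· · · · · ♟ ♟ ·│6
5│· · · · · · · ·│5
4│· · · · · ♗ ♙ ♙│4
3│· · · ♙ ♙ ♘ ♖ ·│3
2│♙ ♙ ♙ ♕ · ♙ · ·│2
1│♖ ♘ · · ♔ ♗ · ·│1
  ─────────────────
  a b c d e f g h


2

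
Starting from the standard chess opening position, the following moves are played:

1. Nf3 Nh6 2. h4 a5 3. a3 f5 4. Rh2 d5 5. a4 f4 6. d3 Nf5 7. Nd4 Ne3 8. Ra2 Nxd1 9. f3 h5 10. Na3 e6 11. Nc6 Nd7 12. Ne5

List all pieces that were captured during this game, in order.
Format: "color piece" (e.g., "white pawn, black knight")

Tracking captures:
  Nxd1: captured white queen

white queen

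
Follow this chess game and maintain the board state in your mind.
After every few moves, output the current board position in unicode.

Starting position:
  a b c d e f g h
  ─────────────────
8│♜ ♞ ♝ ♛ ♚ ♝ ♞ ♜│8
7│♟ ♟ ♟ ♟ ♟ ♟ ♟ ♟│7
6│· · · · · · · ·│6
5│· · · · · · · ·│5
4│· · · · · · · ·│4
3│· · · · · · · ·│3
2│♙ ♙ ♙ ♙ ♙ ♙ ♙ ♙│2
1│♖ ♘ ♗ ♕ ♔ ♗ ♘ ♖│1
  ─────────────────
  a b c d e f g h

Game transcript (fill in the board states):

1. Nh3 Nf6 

  a b c d e f g h
  ─────────────────
8│♜ ♞ ♝ ♛ ♚ ♝ · ♜│8
7│♟ ♟ ♟ ♟ ♟ ♟ ♟ ♟│7
6│· · · · · ♞ · ·│6
5│· · · · · · · ·│5
4│· · · · · · · ·│4
3│· · · · · · · ♘│3
2│♙ ♙ ♙ ♙ ♙ ♙ ♙ ♙│2
1│♖ ♘ ♗ ♕ ♔ ♗ · ♖│1
  ─────────────────
  a b c d e f g h

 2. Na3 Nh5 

  a b c d e f g h
  ─────────────────
8│♜ ♞ ♝ ♛ ♚ ♝ · ♜│8
7│♟ ♟ ♟ ♟ ♟ ♟ ♟ ♟│7
6│· · · · · · · ·│6
5│· · · · · · · ♞│5
4│· · · · · · · ·│4
3│♘ · · · · · · ♘│3
2│♙ ♙ ♙ ♙ ♙ ♙ ♙ ♙│2
1│♖ · ♗ ♕ ♔ ♗ · ♖│1
  ─────────────────
  a b c d e f g h

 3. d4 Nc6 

  a b c d e f g h
  ─────────────────
8│♜ · ♝ ♛ ♚ ♝ · ♜│8
7│♟ ♟ ♟ ♟ ♟ ♟ ♟ ♟│7
6│· · ♞ · · · · ·│6
5│· · · · · · · ♞│5
4│· · · ♙ · · · ·│4
3│♘ · · · · · · ♘│3
2│♙ ♙ ♙ · ♙ ♙ ♙ ♙│2
1│♖ · ♗ ♕ ♔ ♗ · ♖│1
  ─────────────────
  a b c d e f g h

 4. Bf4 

  a b c d e f g h
  ─────────────────
8│♜ · ♝ ♛ ♚ ♝ · ♜│8
7│♟ ♟ ♟ ♟ ♟ ♟ ♟ ♟│7
6│· · ♞ · · · · ·│6
5│· · · · · · · ♞│5
4│· · · ♙ · ♗ · ·│4
3│♘ · · · · · · ♘│3
2│♙ ♙ ♙ · ♙ ♙ ♙ ♙│2
1│♖ · · ♕ ♔ ♗ · ♖│1
  ─────────────────
  a b c d e f g h


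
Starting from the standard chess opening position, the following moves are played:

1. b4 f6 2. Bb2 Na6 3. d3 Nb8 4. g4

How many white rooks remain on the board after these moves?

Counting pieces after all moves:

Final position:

  a b c d e f g h
  ─────────────────
8│♜ ♞ ♝ ♛ ♚ ♝ ♞ ♜│8
7│♟ ♟ ♟ ♟ ♟ · ♟ ♟│7
6│· · · · · ♟ · ·│6
5│· · · · · · · ·│5
4│· ♙ · · · · ♙ ·│4
3│· · · ♙ · · · ·│3
2│♙ ♗ ♙ · ♙ ♙ · ♙│2
1│♖ ♘ · ♕ ♔ ♗ ♘ ♖│1
  ─────────────────
  a b c d e f g h


2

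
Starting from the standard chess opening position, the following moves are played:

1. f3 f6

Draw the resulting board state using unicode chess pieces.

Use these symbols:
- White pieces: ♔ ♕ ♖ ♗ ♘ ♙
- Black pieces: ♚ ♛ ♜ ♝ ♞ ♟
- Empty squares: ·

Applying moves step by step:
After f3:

♜ ♞ ♝ ♛ ♚ ♝ ♞ ♜
♟ ♟ ♟ ♟ ♟ ♟ ♟ ♟
· · · · · · · ·
· · · · · · · ·
· · · · · · · ·
· · · · · ♙ · ·
♙ ♙ ♙ ♙ ♙ · ♙ ♙
♖ ♘ ♗ ♕ ♔ ♗ ♘ ♖


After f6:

♜ ♞ ♝ ♛ ♚ ♝ ♞ ♜
♟ ♟ ♟ ♟ ♟ · ♟ ♟
· · · · · ♟ · ·
· · · · · · · ·
· · · · · · · ·
· · · · · ♙ · ·
♙ ♙ ♙ ♙ ♙ · ♙ ♙
♖ ♘ ♗ ♕ ♔ ♗ ♘ ♖



  a b c d e f g h
  ─────────────────
8│♜ ♞ ♝ ♛ ♚ ♝ ♞ ♜│8
7│♟ ♟ ♟ ♟ ♟ · ♟ ♟│7
6│· · · · · ♟ · ·│6
5│· · · · · · · ·│5
4│· · · · · · · ·│4
3│· · · · · ♙ · ·│3
2│♙ ♙ ♙ ♙ ♙ · ♙ ♙│2
1│♖ ♘ ♗ ♕ ♔ ♗ ♘ ♖│1
  ─────────────────
  a b c d e f g h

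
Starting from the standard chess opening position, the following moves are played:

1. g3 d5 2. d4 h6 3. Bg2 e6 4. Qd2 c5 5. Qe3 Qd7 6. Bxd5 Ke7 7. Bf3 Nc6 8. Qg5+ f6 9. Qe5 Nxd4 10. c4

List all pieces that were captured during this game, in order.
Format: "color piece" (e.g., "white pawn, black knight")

Tracking captures:
  Bxd5: captured black pawn
  Nxd4: captured white pawn

black pawn, white pawn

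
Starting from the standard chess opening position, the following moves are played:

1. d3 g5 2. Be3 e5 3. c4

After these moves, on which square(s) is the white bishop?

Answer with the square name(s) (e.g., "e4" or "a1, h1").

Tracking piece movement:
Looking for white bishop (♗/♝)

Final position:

  a b c d e f g h
  ─────────────────
8│♜ ♞ ♝ ♛ ♚ ♝ ♞ ♜│8
7│♟ ♟ ♟ ♟ · ♟ · ♟│7
6│· · · · · · · ·│6
5│· · · · ♟ · ♟ ·│5
4│· · ♙ · · · · ·│4
3│· · · ♙ ♗ · · ·│3
2│♙ ♙ · · ♙ ♙ ♙ ♙│2
1│♖ ♘ · ♕ ♔ ♗ ♘ ♖│1
  ─────────────────
  a b c d e f g h


e3, f1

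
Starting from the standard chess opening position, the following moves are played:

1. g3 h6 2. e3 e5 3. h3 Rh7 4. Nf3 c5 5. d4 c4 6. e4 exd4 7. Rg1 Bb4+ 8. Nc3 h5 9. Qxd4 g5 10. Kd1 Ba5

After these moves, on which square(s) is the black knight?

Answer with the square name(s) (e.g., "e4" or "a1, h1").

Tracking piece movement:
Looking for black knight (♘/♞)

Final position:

  a b c d e f g h
  ─────────────────
8│♜ ♞ ♝ ♛ ♚ · ♞ ·│8
7│♟ ♟ · ♟ · ♟ · ♜│7
6│· · · · · · · ·│6
5│♝ · · · · · ♟ ♟│5
4│· · ♟ ♕ ♙ · · ·│4
3│· · ♘ · · ♘ ♙ ♙│3
2│♙ ♙ ♙ · · ♙ · ·│2
1│♖ · ♗ ♔ · ♗ ♖ ·│1
  ─────────────────
  a b c d e f g h


b8, g8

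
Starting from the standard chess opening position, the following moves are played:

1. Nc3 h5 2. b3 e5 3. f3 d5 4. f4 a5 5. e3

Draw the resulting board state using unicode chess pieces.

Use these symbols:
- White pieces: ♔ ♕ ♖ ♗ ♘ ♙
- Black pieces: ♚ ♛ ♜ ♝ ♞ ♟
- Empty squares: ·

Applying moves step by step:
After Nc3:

♜ ♞ ♝ ♛ ♚ ♝ ♞ ♜
♟ ♟ ♟ ♟ ♟ ♟ ♟ ♟
· · · · · · · ·
· · · · · · · ·
· · · · · · · ·
· · ♘ · · · · ·
♙ ♙ ♙ ♙ ♙ ♙ ♙ ♙
♖ · ♗ ♕ ♔ ♗ ♘ ♖


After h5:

♜ ♞ ♝ ♛ ♚ ♝ ♞ ♜
♟ ♟ ♟ ♟ ♟ ♟ ♟ ·
· · · · · · · ·
· · · · · · · ♟
· · · · · · · ·
· · ♘ · · · · ·
♙ ♙ ♙ ♙ ♙ ♙ ♙ ♙
♖ · ♗ ♕ ♔ ♗ ♘ ♖


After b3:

♜ ♞ ♝ ♛ ♚ ♝ ♞ ♜
♟ ♟ ♟ ♟ ♟ ♟ ♟ ·
· · · · · · · ·
· · · · · · · ♟
· · · · · · · ·
· ♙ ♘ · · · · ·
♙ · ♙ ♙ ♙ ♙ ♙ ♙
♖ · ♗ ♕ ♔ ♗ ♘ ♖


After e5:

♜ ♞ ♝ ♛ ♚ ♝ ♞ ♜
♟ ♟ ♟ ♟ · ♟ ♟ ·
· · · · · · · ·
· · · · ♟ · · ♟
· · · · · · · ·
· ♙ ♘ · · · · ·
♙ · ♙ ♙ ♙ ♙ ♙ ♙
♖ · ♗ ♕ ♔ ♗ ♘ ♖


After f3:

♜ ♞ ♝ ♛ ♚ ♝ ♞ ♜
♟ ♟ ♟ ♟ · ♟ ♟ ·
· · · · · · · ·
· · · · ♟ · · ♟
· · · · · · · ·
· ♙ ♘ · · ♙ · ·
♙ · ♙ ♙ ♙ · ♙ ♙
♖ · ♗ ♕ ♔ ♗ ♘ ♖


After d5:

♜ ♞ ♝ ♛ ♚ ♝ ♞ ♜
♟ ♟ ♟ · · ♟ ♟ ·
· · · · · · · ·
· · · ♟ ♟ · · ♟
· · · · · · · ·
· ♙ ♘ · · ♙ · ·
♙ · ♙ ♙ ♙ · ♙ ♙
♖ · ♗ ♕ ♔ ♗ ♘ ♖


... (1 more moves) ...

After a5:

♜ ♞ ♝ ♛ ♚ ♝ ♞ ♜
· ♟ ♟ · · ♟ ♟ ·
· · · · · · · ·
♟ · · ♟ ♟ · · ♟
· · · · · ♙ · ·
· ♙ ♘ · · · · ·
♙ · ♙ ♙ ♙ · ♙ ♙
♖ · ♗ ♕ ♔ ♗ ♘ ♖


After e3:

♜ ♞ ♝ ♛ ♚ ♝ ♞ ♜
· ♟ ♟ · · ♟ ♟ ·
· · · · · · · ·
♟ · · ♟ ♟ · · ♟
· · · · · ♙ · ·
· ♙ ♘ · ♙ · · ·
♙ · ♙ ♙ · · ♙ ♙
♖ · ♗ ♕ ♔ ♗ ♘ ♖



  a b c d e f g h
  ─────────────────
8│♜ ♞ ♝ ♛ ♚ ♝ ♞ ♜│8
7│· ♟ ♟ · · ♟ ♟ ·│7
6│· · · · · · · ·│6
5│♟ · · ♟ ♟ · · ♟│5
4│· · · · · ♙ · ·│4
3│· ♙ ♘ · ♙ · · ·│3
2│♙ · ♙ ♙ · · ♙ ♙│2
1│♖ · ♗ ♕ ♔ ♗ ♘ ♖│1
  ─────────────────
  a b c d e f g h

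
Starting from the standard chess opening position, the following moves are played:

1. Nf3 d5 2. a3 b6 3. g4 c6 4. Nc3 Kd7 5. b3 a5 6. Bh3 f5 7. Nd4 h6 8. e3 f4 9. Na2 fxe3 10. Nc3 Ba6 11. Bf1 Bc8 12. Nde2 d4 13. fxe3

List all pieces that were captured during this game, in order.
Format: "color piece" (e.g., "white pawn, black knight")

Tracking captures:
  fxe3: captured white pawn
  fxe3: captured black pawn

white pawn, black pawn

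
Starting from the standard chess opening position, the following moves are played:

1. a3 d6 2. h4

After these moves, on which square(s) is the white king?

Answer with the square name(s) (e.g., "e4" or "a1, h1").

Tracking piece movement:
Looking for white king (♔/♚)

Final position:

  a b c d e f g h
  ─────────────────
8│♜ ♞ ♝ ♛ ♚ ♝ ♞ ♜│8
7│♟ ♟ ♟ · ♟ ♟ ♟ ♟│7
6│· · · ♟ · · · ·│6
5│· · · · · · · ·│5
4│· · · · · · · ♙│4
3│♙ · · · · · · ·│3
2│· ♙ ♙ ♙ ♙ ♙ ♙ ·│2
1│♖ ♘ ♗ ♕ ♔ ♗ ♘ ♖│1
  ─────────────────
  a b c d e f g h


e1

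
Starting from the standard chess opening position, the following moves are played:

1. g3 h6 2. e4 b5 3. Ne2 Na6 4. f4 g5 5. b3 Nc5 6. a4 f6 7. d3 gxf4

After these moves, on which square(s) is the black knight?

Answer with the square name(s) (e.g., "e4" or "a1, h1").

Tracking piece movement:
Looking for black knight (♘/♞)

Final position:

  a b c d e f g h
  ─────────────────
8│♜ · ♝ ♛ ♚ ♝ ♞ ♜│8
7│♟ · ♟ ♟ ♟ · · ·│7
6│· · · · · ♟ · ♟│6
5│· ♟ ♞ · · · · ·│5
4│♙ · · · ♙ ♟ · ·│4
3│· ♙ · ♙ · · ♙ ·│3
2│· · ♙ · ♘ · · ♙│2
1│♖ ♘ ♗ ♕ ♔ ♗ · ♖│1
  ─────────────────
  a b c d e f g h


c5, g8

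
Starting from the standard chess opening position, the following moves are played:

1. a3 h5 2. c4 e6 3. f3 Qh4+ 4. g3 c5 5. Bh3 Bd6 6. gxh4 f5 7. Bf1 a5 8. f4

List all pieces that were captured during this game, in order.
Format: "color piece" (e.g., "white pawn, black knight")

Tracking captures:
  gxh4: captured black queen

black queen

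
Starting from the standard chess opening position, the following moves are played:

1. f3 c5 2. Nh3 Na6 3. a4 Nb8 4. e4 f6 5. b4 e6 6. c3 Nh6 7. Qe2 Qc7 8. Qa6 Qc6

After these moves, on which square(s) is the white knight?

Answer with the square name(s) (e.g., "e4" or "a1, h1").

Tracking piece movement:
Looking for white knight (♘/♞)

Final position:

  a b c d e f g h
  ─────────────────
8│♜ ♞ ♝ · ♚ ♝ · ♜│8
7│♟ ♟ · ♟ · · ♟ ♟│7
6│♕ · ♛ · ♟ ♟ · ♞│6
5│· · ♟ · · · · ·│5
4│♙ ♙ · · ♙ · · ·│4
3│· · ♙ · · ♙ · ♘│3
2│· · · ♙ · · ♙ ♙│2
1│♖ ♘ ♗ · ♔ ♗ · ♖│1
  ─────────────────
  a b c d e f g h


b1, h3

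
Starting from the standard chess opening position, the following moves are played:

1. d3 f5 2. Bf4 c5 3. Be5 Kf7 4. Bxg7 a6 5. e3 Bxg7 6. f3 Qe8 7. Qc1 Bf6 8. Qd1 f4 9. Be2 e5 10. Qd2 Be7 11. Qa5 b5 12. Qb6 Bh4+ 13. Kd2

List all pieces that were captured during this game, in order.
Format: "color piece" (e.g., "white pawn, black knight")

Tracking captures:
  Bxg7: captured black pawn
  Bxg7: captured white bishop

black pawn, white bishop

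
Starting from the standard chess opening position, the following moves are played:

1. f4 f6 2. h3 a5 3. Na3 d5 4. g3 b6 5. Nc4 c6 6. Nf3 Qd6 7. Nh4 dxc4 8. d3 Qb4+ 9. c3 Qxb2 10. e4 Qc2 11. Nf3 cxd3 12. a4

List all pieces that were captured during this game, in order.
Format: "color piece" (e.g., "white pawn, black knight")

Tracking captures:
  dxc4: captured white knight
  Qxb2: captured white pawn
  cxd3: captured white pawn

white knight, white pawn, white pawn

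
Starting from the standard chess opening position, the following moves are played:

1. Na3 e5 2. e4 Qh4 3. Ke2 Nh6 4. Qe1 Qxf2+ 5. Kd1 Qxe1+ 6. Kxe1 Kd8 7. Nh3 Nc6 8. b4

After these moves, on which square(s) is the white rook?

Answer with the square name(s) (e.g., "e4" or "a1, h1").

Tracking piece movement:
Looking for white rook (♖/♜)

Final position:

  a b c d e f g h
  ─────────────────
8│♜ · ♝ ♚ · ♝ · ♜│8
7│♟ ♟ ♟ ♟ · ♟ ♟ ♟│7
6│· · ♞ · · · · ♞│6
5│· · · · ♟ · · ·│5
4│· ♙ · · ♙ · · ·│4
3│♘ · · · · · · ♘│3
2│♙ · ♙ ♙ · · ♙ ♙│2
1│♖ · ♗ · ♔ ♗ · ♖│1
  ─────────────────
  a b c d e f g h


a1, h1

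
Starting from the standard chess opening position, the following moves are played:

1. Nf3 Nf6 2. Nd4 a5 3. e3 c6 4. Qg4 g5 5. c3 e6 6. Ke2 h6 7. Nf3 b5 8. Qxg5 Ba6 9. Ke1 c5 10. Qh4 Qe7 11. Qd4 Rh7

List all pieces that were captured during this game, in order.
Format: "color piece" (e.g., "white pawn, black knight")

Tracking captures:
  Qxg5: captured black pawn

black pawn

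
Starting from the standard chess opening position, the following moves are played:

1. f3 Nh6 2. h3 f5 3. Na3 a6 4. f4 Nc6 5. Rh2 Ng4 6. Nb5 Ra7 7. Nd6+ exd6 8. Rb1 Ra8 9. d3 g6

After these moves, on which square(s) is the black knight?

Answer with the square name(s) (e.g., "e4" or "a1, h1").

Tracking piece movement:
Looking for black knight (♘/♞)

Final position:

  a b c d e f g h
  ─────────────────
8│♜ · ♝ ♛ ♚ ♝ · ♜│8
7│· ♟ ♟ ♟ · · · ♟│7
6│♟ · ♞ ♟ · · ♟ ·│6
5│· · · · · ♟ · ·│5
4│· · · · · ♙ ♞ ·│4
3│· · · ♙ · · · ♙│3
2│♙ ♙ ♙ · ♙ · ♙ ♖│2
1│· ♖ ♗ ♕ ♔ ♗ ♘ ·│1
  ─────────────────
  a b c d e f g h


c6, g4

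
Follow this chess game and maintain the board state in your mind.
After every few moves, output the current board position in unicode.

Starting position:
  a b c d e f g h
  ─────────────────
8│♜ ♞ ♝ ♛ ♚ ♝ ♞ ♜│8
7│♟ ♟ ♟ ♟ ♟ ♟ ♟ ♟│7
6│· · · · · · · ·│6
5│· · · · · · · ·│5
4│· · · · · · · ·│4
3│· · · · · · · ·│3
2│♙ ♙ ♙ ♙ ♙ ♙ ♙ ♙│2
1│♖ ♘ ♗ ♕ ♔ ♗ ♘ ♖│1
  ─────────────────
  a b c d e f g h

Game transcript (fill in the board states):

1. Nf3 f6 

  a b c d e f g h
  ─────────────────
8│♜ ♞ ♝ ♛ ♚ ♝ ♞ ♜│8
7│♟ ♟ ♟ ♟ ♟ · ♟ ♟│7
6│· · · · · ♟ · ·│6
5│· · · · · · · ·│5
4│· · · · · · · ·│4
3│· · · · · ♘ · ·│3
2│♙ ♙ ♙ ♙ ♙ ♙ ♙ ♙│2
1│♖ ♘ ♗ ♕ ♔ ♗ · ♖│1
  ─────────────────
  a b c d e f g h

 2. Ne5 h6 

  a b c d e f g h
  ─────────────────
8│♜ ♞ ♝ ♛ ♚ ♝ ♞ ♜│8
7│♟ ♟ ♟ ♟ ♟ · ♟ ·│7
6│· · · · · ♟ · ♟│6
5│· · · · ♘ · · ·│5
4│· · · · · · · ·│4
3│· · · · · · · ·│3
2│♙ ♙ ♙ ♙ ♙ ♙ ♙ ♙│2
1│♖ ♘ ♗ ♕ ♔ ♗ · ♖│1
  ─────────────────
  a b c d e f g h

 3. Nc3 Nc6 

  a b c d e f g h
  ─────────────────
8│♜ · ♝ ♛ ♚ ♝ ♞ ♜│8
7│♟ ♟ ♟ ♟ ♟ · ♟ ·│7
6│· · ♞ · · ♟ · ♟│6
5│· · · · ♘ · · ·│5
4│· · · · · · · ·│4
3│· · ♘ · · · · ·│3
2│♙ ♙ ♙ ♙ ♙ ♙ ♙ ♙│2
1│♖ · ♗ ♕ ♔ ♗ · ♖│1
  ─────────────────
  a b c d e f g h

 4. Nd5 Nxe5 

  a b c d e f g h
  ─────────────────
8│♜ · ♝ ♛ ♚ ♝ ♞ ♜│8
7│♟ ♟ ♟ ♟ ♟ · ♟ ·│7
6│· · · · · ♟ · ♟│6
5│· · · ♘ ♞ · · ·│5
4│· · · · · · · ·│4
3│· · · · · · · ·│3
2│♙ ♙ ♙ ♙ ♙ ♙ ♙ ♙│2
1│♖ · ♗ ♕ ♔ ♗ · ♖│1
  ─────────────────
  a b c d e f g h



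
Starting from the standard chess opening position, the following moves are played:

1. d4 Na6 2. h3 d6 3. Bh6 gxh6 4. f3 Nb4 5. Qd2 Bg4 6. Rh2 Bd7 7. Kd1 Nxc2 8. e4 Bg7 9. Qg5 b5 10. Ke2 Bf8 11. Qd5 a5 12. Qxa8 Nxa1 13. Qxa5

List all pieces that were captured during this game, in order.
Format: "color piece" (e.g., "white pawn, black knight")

Tracking captures:
  gxh6: captured white bishop
  Nxc2: captured white pawn
  Qxa8: captured black rook
  Nxa1: captured white rook
  Qxa5: captured black pawn

white bishop, white pawn, black rook, white rook, black pawn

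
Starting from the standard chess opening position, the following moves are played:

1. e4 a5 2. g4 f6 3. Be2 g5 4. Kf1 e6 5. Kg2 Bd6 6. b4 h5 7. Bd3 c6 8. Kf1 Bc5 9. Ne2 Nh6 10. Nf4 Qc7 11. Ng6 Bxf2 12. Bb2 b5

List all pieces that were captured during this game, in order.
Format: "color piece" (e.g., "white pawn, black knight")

Tracking captures:
  Bxf2: captured white pawn

white pawn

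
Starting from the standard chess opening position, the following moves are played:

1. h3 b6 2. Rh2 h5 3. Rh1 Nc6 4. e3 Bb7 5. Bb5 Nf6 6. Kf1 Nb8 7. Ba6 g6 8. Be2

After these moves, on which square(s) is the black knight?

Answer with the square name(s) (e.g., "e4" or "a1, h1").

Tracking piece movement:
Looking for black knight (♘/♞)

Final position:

  a b c d e f g h
  ─────────────────
8│♜ ♞ · ♛ ♚ ♝ · ♜│8
7│♟ ♝ ♟ ♟ ♟ ♟ · ·│7
6│· ♟ · · · ♞ ♟ ·│6
5│· · · · · · · ♟│5
4│· · · · · · · ·│4
3│· · · · ♙ · · ♙│3
2│♙ ♙ ♙ ♙ ♗ ♙ ♙ ·│2
1│♖ ♘ ♗ ♕ · ♔ ♘ ♖│1
  ─────────────────
  a b c d e f g h


b8, f6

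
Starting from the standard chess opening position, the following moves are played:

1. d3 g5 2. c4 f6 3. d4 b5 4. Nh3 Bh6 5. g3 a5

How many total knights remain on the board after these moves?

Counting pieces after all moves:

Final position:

  a b c d e f g h
  ─────────────────
8│♜ ♞ ♝ ♛ ♚ · ♞ ♜│8
7│· · ♟ ♟ ♟ · · ♟│7
6│· · · · · ♟ · ♝│6
5│♟ ♟ · · · · ♟ ·│5
4│· · ♙ ♙ · · · ·│4
3│· · · · · · ♙ ♘│3
2│♙ ♙ · · ♙ ♙ · ♙│2
1│♖ ♘ ♗ ♕ ♔ ♗ · ♖│1
  ─────────────────
  a b c d e f g h


4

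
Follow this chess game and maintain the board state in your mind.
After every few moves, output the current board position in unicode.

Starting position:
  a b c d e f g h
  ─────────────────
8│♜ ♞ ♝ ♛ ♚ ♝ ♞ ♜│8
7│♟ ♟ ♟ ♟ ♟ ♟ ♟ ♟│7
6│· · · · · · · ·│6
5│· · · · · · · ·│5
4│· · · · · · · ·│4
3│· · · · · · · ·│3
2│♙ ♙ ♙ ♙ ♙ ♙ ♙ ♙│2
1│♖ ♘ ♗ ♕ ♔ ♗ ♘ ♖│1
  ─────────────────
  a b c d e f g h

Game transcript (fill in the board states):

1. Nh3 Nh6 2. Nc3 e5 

  a b c d e f g h
  ─────────────────
8│♜ ♞ ♝ ♛ ♚ ♝ · ♜│8
7│♟ ♟ ♟ ♟ · ♟ ♟ ♟│7
6│· · · · · · · ♞│6
5│· · · · ♟ · · ·│5
4│· · · · · · · ·│4
3│· · ♘ · · · · ♘│3
2│♙ ♙ ♙ ♙ ♙ ♙ ♙ ♙│2
1│♖ · ♗ ♕ ♔ ♗ · ♖│1
  ─────────────────
  a b c d e f g h

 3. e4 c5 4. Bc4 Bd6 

  a b c d e f g h
  ─────────────────
8│♜ ♞ ♝ ♛ ♚ · · ♜│8
7│♟ ♟ · ♟ · ♟ ♟ ♟│7
6│· · · ♝ · · · ♞│6
5│· · ♟ · ♟ · · ·│5
4│· · ♗ · ♙ · · ·│4
3│· · ♘ · · · · ♘│3
2│♙ ♙ ♙ ♙ · ♙ ♙ ♙│2
1│♖ · ♗ ♕ ♔ · · ♖│1
  ─────────────────
  a b c d e f g h

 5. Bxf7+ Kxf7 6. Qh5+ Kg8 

  a b c d e f g h
  ─────────────────
8│♜ ♞ ♝ ♛ · · ♚ ♜│8
7│♟ ♟ · ♟ · · ♟ ♟│7
6│· · · ♝ · · · ♞│6
5│· · ♟ · ♟ · · ♕│5
4│· · · · ♙ · · ·│4
3│· · ♘ · · · · ♘│3
2│♙ ♙ ♙ ♙ · ♙ ♙ ♙│2
1│♖ · ♗ · ♔ · · ♖│1
  ─────────────────
  a b c d e f g h

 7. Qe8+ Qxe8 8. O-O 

  a b c d e f g h
  ─────────────────
8│♜ ♞ ♝ · ♛ · ♚ ♜│8
7│♟ ♟ · ♟ · · ♟ ♟│7
6│· · · ♝ · · · ♞│6
5│· · ♟ · ♟ · · ·│5
4│· · · · ♙ · · ·│4
3│· · ♘ · · · · ♘│3
2│♙ ♙ ♙ ♙ · ♙ ♙ ♙│2
1│♖ · ♗ · · ♖ ♔ ·│1
  ─────────────────
  a b c d e f g h


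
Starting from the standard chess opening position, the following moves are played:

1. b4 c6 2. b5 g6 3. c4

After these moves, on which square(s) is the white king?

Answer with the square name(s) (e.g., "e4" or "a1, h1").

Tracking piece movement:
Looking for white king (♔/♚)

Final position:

  a b c d e f g h
  ─────────────────
8│♜ ♞ ♝ ♛ ♚ ♝ ♞ ♜│8
7│♟ ♟ · ♟ ♟ ♟ · ♟│7
6│· · ♟ · · · ♟ ·│6
5│· ♙ · · · · · ·│5
4│· · ♙ · · · · ·│4
3│· · · · · · · ·│3
2│♙ · · ♙ ♙ ♙ ♙ ♙│2
1│♖ ♘ ♗ ♕ ♔ ♗ ♘ ♖│1
  ─────────────────
  a b c d e f g h


e1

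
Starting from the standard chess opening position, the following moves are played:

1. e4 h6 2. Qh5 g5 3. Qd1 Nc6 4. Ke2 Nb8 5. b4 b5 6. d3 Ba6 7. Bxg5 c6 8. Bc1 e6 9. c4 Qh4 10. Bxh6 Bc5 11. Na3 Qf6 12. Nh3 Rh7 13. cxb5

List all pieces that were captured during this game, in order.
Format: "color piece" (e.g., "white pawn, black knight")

Tracking captures:
  Bxg5: captured black pawn
  Bxh6: captured black pawn
  cxb5: captured black pawn

black pawn, black pawn, black pawn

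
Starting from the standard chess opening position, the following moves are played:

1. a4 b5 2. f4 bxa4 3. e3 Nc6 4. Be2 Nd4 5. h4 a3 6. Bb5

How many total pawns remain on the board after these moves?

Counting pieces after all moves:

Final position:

  a b c d e f g h
  ─────────────────
8│♜ · ♝ ♛ ♚ ♝ ♞ ♜│8
7│♟ · ♟ ♟ ♟ ♟ ♟ ♟│7
6│· · · · · · · ·│6
5│· ♗ · · · · · ·│5
4│· · · ♞ · ♙ · ♙│4
3│♟ · · · ♙ · · ·│3
2│· ♙ ♙ ♙ · · ♙ ·│2
1│♖ ♘ ♗ ♕ ♔ · ♘ ♖│1
  ─────────────────
  a b c d e f g h


15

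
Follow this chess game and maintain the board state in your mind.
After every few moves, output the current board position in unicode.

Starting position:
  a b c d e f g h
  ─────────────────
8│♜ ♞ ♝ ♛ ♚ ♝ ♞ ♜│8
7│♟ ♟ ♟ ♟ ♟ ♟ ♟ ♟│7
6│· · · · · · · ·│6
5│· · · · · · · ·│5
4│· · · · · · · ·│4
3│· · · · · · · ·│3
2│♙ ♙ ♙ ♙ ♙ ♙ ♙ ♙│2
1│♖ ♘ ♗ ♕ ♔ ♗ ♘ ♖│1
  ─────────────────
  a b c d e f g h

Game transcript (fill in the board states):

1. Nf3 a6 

  a b c d e f g h
  ─────────────────
8│♜ ♞ ♝ ♛ ♚ ♝ ♞ ♜│8
7│· ♟ ♟ ♟ ♟ ♟ ♟ ♟│7
6│♟ · · · · · · ·│6
5│· · · · · · · ·│5
4│· · · · · · · ·│4
3│· · · · · ♘ · ·│3
2│♙ ♙ ♙ ♙ ♙ ♙ ♙ ♙│2
1│♖ ♘ ♗ ♕ ♔ ♗ · ♖│1
  ─────────────────
  a b c d e f g h

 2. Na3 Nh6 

  a b c d e f g h
  ─────────────────
8│♜ ♞ ♝ ♛ ♚ ♝ · ♜│8
7│· ♟ ♟ ♟ ♟ ♟ ♟ ♟│7
6│♟ · · · · · · ♞│6
5│· · · · · · · ·│5
4│· · · · · · · ·│4
3│♘ · · · · ♘ · ·│3
2│♙ ♙ ♙ ♙ ♙ ♙ ♙ ♙│2
1│♖ · ♗ ♕ ♔ ♗ · ♖│1
  ─────────────────
  a b c d e f g h

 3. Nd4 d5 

  a b c d e f g h
  ─────────────────
8│♜ ♞ ♝ ♛ ♚ ♝ · ♜│8
7│· ♟ ♟ · ♟ ♟ ♟ ♟│7
6│♟ · · · · · · ♞│6
5│· · · ♟ · · · ·│5
4│· · · ♘ · · · ·│4
3│♘ · · · · · · ·│3
2│♙ ♙ ♙ ♙ ♙ ♙ ♙ ♙│2
1│♖ · ♗ ♕ ♔ ♗ · ♖│1
  ─────────────────
  a b c d e f g h

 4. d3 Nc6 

  a b c d e f g h
  ─────────────────
8│♜ · ♝ ♛ ♚ ♝ · ♜│8
7│· ♟ ♟ · ♟ ♟ ♟ ♟│7
6│♟ · ♞ · · · · ♞│6
5│· · · ♟ · · · ·│5
4│· · · ♘ · · · ·│4
3│♘ · · ♙ · · · ·│3
2│♙ ♙ ♙ · ♙ ♙ ♙ ♙│2
1│♖ · ♗ ♕ ♔ ♗ · ♖│1
  ─────────────────
  a b c d e f g h

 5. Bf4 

  a b c d e f g h
  ─────────────────
8│♜ · ♝ ♛ ♚ ♝ · ♜│8
7│· ♟ ♟ · ♟ ♟ ♟ ♟│7
6│♟ · ♞ · · · · ♞│6
5│· · · ♟ · · · ·│5
4│· · · ♘ · ♗ · ·│4
3│♘ · · ♙ · · · ·│3
2│♙ ♙ ♙ · ♙ ♙ ♙ ♙│2
1│♖ · · ♕ ♔ ♗ · ♖│1
  ─────────────────
  a b c d e f g h
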